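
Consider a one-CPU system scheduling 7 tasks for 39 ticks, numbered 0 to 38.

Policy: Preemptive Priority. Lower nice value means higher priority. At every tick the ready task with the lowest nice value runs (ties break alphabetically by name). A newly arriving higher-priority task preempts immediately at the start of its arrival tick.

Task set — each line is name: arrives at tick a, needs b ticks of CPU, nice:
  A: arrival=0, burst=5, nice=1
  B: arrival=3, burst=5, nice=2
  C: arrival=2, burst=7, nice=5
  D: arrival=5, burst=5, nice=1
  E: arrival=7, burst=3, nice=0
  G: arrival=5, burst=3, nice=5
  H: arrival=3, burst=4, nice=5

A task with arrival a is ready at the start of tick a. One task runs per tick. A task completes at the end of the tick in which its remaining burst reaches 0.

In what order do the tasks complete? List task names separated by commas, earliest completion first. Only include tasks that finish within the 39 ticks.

completion order = A, E, D, B, C, G, H

t=0: ready={A} → run A
t=1: ready={A} → run A
t=2: ready={A,C} → run A
t=3: ready={A,B,C,H} → run A
t=4: ready={A,B,C,H} → run A
t=5: ready={B,C,D,G,H} → run D
t=6: ready={B,C,D,G,H} → run D
t=7: ready={B,C,D,E,G,H} → run E
t=8: ready={B,C,D,E,G,H} → run E
t=9: ready={B,C,D,E,G,H} → run E
t=10: ready={B,C,D,G,H} → run D
t=11: ready={B,C,D,G,H} → run D
t=12: ready={B,C,D,G,H} → run D
t=13: ready={B,C,G,H} → run B
t=14: ready={B,C,G,H} → run B
t=15: ready={B,C,G,H} → run B
t=16: ready={B,C,G,H} → run B
t=17: ready={B,C,G,H} → run B
t=18: ready={C,G,H} → run C
t=19: ready={C,G,H} → run C
t=20: ready={C,G,H} → run C
t=21: ready={C,G,H} → run C
t=22: ready={C,G,H} → run C
t=23: ready={C,G,H} → run C
t=24: ready={C,G,H} → run C
t=25: ready={G,H} → run G
t=26: ready={G,H} → run G
t=27: ready={G,H} → run G
t=28: ready={H} → run H
t=29: ready={H} → run H
t=30: ready={H} → run H
t=31: ready={H} → run H
t=32: (idle)
t=33: (idle)
t=34: (idle)
t=35: (idle)
t=36: (idle)
t=37: (idle)
t=38: (idle)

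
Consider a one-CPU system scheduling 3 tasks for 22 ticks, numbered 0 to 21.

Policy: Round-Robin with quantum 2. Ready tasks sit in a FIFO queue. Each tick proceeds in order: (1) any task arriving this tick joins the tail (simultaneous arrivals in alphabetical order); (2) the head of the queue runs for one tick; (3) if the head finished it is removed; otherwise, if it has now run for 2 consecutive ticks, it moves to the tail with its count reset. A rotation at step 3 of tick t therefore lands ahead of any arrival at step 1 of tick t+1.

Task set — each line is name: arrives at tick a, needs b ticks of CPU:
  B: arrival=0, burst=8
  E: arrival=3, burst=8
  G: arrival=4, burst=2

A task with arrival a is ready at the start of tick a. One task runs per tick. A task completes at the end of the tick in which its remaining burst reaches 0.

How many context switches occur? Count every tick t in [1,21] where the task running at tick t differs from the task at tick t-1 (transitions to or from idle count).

context switches = 7

t=0: queue=[B] q_used=0 → run B
t=1: queue=[B] q_used=1 → run B
t=2: queue=[B] q_used=0 → run B
t=3: queue=[B,E] q_used=1 → run B
t=4: queue=[E,B,G] q_used=0 → run E
t=5: queue=[E,B,G] q_used=1 → run E
t=6: queue=[B,G,E] q_used=0 → run B
t=7: queue=[B,G,E] q_used=1 → run B
t=8: queue=[G,E,B] q_used=0 → run G
t=9: queue=[G,E,B] q_used=1 → run G
t=10: queue=[E,B] q_used=0 → run E
t=11: queue=[E,B] q_used=1 → run E
t=12: queue=[B,E] q_used=0 → run B
t=13: queue=[B,E] q_used=1 → run B
t=14: queue=[E] q_used=0 → run E
t=15: queue=[E] q_used=1 → run E
t=16: queue=[E] q_used=0 → run E
t=17: queue=[E] q_used=1 → run E
t=18: (idle)
t=19: (idle)
t=20: (idle)
t=21: (idle)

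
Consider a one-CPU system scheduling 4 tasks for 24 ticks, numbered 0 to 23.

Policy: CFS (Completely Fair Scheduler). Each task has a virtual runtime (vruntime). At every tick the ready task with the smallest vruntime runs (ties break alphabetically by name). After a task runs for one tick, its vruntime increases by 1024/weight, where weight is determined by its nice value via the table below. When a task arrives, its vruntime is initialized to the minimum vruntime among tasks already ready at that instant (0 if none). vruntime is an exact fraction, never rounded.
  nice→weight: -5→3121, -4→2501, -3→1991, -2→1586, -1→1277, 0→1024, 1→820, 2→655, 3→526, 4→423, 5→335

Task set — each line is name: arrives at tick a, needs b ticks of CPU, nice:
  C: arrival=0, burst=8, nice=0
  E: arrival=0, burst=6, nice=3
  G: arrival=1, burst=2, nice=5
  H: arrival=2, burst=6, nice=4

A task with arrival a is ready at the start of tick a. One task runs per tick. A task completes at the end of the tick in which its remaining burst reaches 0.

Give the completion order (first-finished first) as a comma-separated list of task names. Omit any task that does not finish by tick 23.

completion order = G, C, E, H

t=0: vr[C=0 E=0] → run C
t=1: vr[C=1 E=0 G=0] → run E
t=2: vr[C=1 E=512/263 G=0 H=0] → run G
t=3: vr[C=1 E=512/263 G=1024/335 H=0] → run H
t=4: vr[C=1 E=512/263 G=1024/335 H=1024/423] → run C
t=5: vr[C=2 E=512/263 G=1024/335 H=1024/423] → run E
t=6: vr[C=2 E=1024/263 G=1024/335 H=1024/423] → run C
t=7: vr[C=3 E=1024/263 G=1024/335 H=1024/423] → run H
t=8: vr[C=3 E=1024/263 G=1024/335 H=2048/423] → run C
t=9: vr[C=4 E=1024/263 G=1024/335 H=2048/423] → run G
t=10: vr[C=4 E=1024/263 H=2048/423] → run E
t=11: vr[C=4 E=1536/263 H=2048/423] → run C
t=12: vr[C=5 E=1536/263 H=2048/423] → run H
t=13: vr[C=5 E=1536/263 H=1024/141] → run C
t=14: vr[C=6 E=1536/263 H=1024/141] → run E
t=15: vr[C=6 E=2048/263 H=1024/141] → run C
t=16: vr[C=7 E=2048/263 H=1024/141] → run C
t=17: vr[E=2048/263 H=1024/141] → run H
t=18: vr[E=2048/263 H=4096/423] → run E
t=19: vr[E=2560/263 H=4096/423] → run H
t=20: vr[E=2560/263 H=5120/423] → run E
t=21: vr[H=5120/423] → run H
t=22: (idle)
t=23: (idle)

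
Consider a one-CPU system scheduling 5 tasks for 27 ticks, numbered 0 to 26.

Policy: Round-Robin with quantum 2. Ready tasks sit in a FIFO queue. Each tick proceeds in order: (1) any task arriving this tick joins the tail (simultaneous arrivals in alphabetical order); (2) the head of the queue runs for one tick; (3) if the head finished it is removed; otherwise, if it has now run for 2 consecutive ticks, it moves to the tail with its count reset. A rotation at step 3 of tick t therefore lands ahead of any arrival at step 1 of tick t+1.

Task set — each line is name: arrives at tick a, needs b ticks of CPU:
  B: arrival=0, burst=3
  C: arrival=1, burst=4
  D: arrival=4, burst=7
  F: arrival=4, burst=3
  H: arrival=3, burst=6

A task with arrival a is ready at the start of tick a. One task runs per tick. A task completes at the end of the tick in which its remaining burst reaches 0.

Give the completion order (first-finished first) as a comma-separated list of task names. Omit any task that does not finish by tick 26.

completion order = B, C, F, H, D

t=0: queue=[B] q_used=0 → run B
t=1: queue=[B,C] q_used=1 → run B
t=2: queue=[C,B] q_used=0 → run C
t=3: queue=[C,B,H] q_used=1 → run C
t=4: queue=[B,H,C,D,F] q_used=0 → run B
t=5: queue=[H,C,D,F] q_used=0 → run H
t=6: queue=[H,C,D,F] q_used=1 → run H
t=7: queue=[C,D,F,H] q_used=0 → run C
t=8: queue=[C,D,F,H] q_used=1 → run C
t=9: queue=[D,F,H] q_used=0 → run D
t=10: queue=[D,F,H] q_used=1 → run D
t=11: queue=[F,H,D] q_used=0 → run F
t=12: queue=[F,H,D] q_used=1 → run F
t=13: queue=[H,D,F] q_used=0 → run H
t=14: queue=[H,D,F] q_used=1 → run H
t=15: queue=[D,F,H] q_used=0 → run D
t=16: queue=[D,F,H] q_used=1 → run D
t=17: queue=[F,H,D] q_used=0 → run F
t=18: queue=[H,D] q_used=0 → run H
t=19: queue=[H,D] q_used=1 → run H
t=20: queue=[D] q_used=0 → run D
t=21: queue=[D] q_used=1 → run D
t=22: queue=[D] q_used=0 → run D
t=23: (idle)
t=24: (idle)
t=25: (idle)
t=26: (idle)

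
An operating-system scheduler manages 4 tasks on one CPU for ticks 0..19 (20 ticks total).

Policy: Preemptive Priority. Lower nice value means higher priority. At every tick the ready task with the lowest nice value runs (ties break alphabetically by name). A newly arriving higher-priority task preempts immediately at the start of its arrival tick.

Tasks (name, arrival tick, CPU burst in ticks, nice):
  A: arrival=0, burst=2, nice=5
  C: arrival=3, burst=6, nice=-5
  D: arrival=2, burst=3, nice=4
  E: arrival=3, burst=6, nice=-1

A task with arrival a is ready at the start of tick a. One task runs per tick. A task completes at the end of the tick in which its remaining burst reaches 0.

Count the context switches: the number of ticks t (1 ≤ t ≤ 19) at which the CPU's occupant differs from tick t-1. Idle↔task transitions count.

t=0: ready={A} → run A
t=1: ready={A} → run A
t=2: ready={D} → run D
t=3: ready={C,D,E} → run C
t=4: ready={C,D,E} → run C
t=5: ready={C,D,E} → run C
t=6: ready={C,D,E} → run C
t=7: ready={C,D,E} → run C
t=8: ready={C,D,E} → run C
t=9: ready={D,E} → run E
t=10: ready={D,E} → run E
t=11: ready={D,E} → run E
t=12: ready={D,E} → run E
t=13: ready={D,E} → run E
t=14: ready={D,E} → run E
t=15: ready={D} → run D
t=16: ready={D} → run D
t=17: (idle)
t=18: (idle)
t=19: (idle)

context switches = 5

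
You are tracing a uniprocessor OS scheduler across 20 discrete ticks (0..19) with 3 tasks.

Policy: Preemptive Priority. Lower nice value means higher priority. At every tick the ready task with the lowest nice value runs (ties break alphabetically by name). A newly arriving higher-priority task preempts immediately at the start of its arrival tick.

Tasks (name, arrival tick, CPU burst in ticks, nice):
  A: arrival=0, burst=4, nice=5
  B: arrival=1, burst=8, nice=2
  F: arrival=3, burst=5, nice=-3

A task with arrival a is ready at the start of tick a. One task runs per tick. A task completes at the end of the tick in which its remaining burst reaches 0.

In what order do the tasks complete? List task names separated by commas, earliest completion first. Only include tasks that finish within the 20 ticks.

t=0: ready={A} → run A
t=1: ready={A,B} → run B
t=2: ready={A,B} → run B
t=3: ready={A,B,F} → run F
t=4: ready={A,B,F} → run F
t=5: ready={A,B,F} → run F
t=6: ready={A,B,F} → run F
t=7: ready={A,B,F} → run F
t=8: ready={A,B} → run B
t=9: ready={A,B} → run B
t=10: ready={A,B} → run B
t=11: ready={A,B} → run B
t=12: ready={A,B} → run B
t=13: ready={A,B} → run B
t=14: ready={A} → run A
t=15: ready={A} → run A
t=16: ready={A} → run A
t=17: (idle)
t=18: (idle)
t=19: (idle)

completion order = F, B, A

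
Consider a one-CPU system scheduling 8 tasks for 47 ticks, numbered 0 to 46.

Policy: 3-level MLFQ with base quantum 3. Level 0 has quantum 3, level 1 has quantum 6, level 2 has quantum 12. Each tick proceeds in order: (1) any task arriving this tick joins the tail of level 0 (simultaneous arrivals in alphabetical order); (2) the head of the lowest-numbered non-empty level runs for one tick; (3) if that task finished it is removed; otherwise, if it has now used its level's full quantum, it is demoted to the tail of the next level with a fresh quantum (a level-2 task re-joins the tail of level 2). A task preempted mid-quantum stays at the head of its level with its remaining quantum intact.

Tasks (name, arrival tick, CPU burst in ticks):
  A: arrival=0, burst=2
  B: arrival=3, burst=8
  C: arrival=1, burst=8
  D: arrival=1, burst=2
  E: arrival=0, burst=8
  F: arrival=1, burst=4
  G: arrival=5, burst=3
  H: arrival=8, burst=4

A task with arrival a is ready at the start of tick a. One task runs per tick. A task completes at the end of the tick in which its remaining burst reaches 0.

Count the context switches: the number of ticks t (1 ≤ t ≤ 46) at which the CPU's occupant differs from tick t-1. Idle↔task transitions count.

context switches = 13

t=0: L0/L1/L2 = AE/-/- → run A
t=1: L0/L1/L2 = AECDF/-/- → run A
t=2: L0/L1/L2 = ECDF/-/- → run E
t=3: L0/L1/L2 = ECDFB/-/- → run E
t=4: L0/L1/L2 = ECDFB/-/- → run E
t=5: L0/L1/L2 = CDFBG/E/- → run C
t=6: L0/L1/L2 = CDFBG/E/- → run C
t=7: L0/L1/L2 = CDFBG/E/- → run C
t=8: L0/L1/L2 = DFBGH/EC/- → run D
t=9: L0/L1/L2 = DFBGH/EC/- → run D
t=10: L0/L1/L2 = FBGH/EC/- → run F
t=11: L0/L1/L2 = FBGH/EC/- → run F
t=12: L0/L1/L2 = FBGH/EC/- → run F
t=13: L0/L1/L2 = BGH/ECF/- → run B
t=14: L0/L1/L2 = BGH/ECF/- → run B
t=15: L0/L1/L2 = BGH/ECF/- → run B
t=16: L0/L1/L2 = GH/ECFB/- → run G
t=17: L0/L1/L2 = GH/ECFB/- → run G
t=18: L0/L1/L2 = GH/ECFB/- → run G
t=19: L0/L1/L2 = H/ECFB/- → run H
t=20: L0/L1/L2 = H/ECFB/- → run H
t=21: L0/L1/L2 = H/ECFB/- → run H
t=22: L0/L1/L2 = -/ECFBH/- → run E
t=23: L0/L1/L2 = -/ECFBH/- → run E
t=24: L0/L1/L2 = -/ECFBH/- → run E
t=25: L0/L1/L2 = -/ECFBH/- → run E
t=26: L0/L1/L2 = -/ECFBH/- → run E
t=27: L0/L1/L2 = -/CFBH/- → run C
t=28: L0/L1/L2 = -/CFBH/- → run C
t=29: L0/L1/L2 = -/CFBH/- → run C
t=30: L0/L1/L2 = -/CFBH/- → run C
t=31: L0/L1/L2 = -/CFBH/- → run C
t=32: L0/L1/L2 = -/FBH/- → run F
t=33: L0/L1/L2 = -/BH/- → run B
t=34: L0/L1/L2 = -/BH/- → run B
t=35: L0/L1/L2 = -/BH/- → run B
t=36: L0/L1/L2 = -/BH/- → run B
t=37: L0/L1/L2 = -/BH/- → run B
t=38: L0/L1/L2 = -/H/- → run H
t=39: (idle)
t=40: (idle)
t=41: (idle)
t=42: (idle)
t=43: (idle)
t=44: (idle)
t=45: (idle)
t=46: (idle)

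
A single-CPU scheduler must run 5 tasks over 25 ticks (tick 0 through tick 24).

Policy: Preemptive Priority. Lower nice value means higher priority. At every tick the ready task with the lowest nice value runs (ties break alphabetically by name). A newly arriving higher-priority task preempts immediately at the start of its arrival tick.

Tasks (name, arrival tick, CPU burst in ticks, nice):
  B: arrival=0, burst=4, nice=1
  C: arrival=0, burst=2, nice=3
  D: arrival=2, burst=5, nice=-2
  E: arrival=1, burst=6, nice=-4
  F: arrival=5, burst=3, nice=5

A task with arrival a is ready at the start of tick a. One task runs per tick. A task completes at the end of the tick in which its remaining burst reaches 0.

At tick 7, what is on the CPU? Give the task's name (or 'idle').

running at tick 7 = D

t=0: ready={B,C} → run B
t=1: ready={B,C,E} → run E
t=2: ready={B,C,D,E} → run E
t=3: ready={B,C,D,E} → run E
t=4: ready={B,C,D,E} → run E
t=5: ready={B,C,D,E,F} → run E
t=6: ready={B,C,D,E,F} → run E
t=7: ready={B,C,D,F} → run D
t=8: ready={B,C,D,F} → run D
t=9: ready={B,C,D,F} → run D
t=10: ready={B,C,D,F} → run D
t=11: ready={B,C,D,F} → run D
t=12: ready={B,C,F} → run B
t=13: ready={B,C,F} → run B
t=14: ready={B,C,F} → run B
t=15: ready={C,F} → run C
t=16: ready={C,F} → run C
t=17: ready={F} → run F
t=18: ready={F} → run F
t=19: ready={F} → run F
t=20: (idle)
t=21: (idle)
t=22: (idle)
t=23: (idle)
t=24: (idle)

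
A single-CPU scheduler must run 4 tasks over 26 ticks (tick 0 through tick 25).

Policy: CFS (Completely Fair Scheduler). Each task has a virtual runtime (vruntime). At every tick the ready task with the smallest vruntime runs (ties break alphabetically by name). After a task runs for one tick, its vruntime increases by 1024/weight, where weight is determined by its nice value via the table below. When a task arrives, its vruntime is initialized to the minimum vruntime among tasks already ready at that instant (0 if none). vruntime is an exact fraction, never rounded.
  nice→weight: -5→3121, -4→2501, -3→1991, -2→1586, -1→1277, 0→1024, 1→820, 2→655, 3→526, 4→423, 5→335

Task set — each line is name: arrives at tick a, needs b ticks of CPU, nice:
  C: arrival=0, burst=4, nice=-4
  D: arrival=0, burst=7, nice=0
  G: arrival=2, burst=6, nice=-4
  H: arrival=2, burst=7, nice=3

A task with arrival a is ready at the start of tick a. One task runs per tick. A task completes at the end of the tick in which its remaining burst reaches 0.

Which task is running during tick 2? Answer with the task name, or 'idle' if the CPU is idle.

running at tick 2 = C

t=0: vr[C=0 D=0] → run C
t=1: vr[C=1024/2501 D=0] → run D
t=2: vr[C=1024/2501 D=1 G=1024/2501 H=1024/2501] → run C
t=3: vr[C=2048/2501 D=1 G=1024/2501 H=1024/2501] → run G
t=4: vr[C=2048/2501 D=1 G=2048/2501 H=1024/2501] → run H
t=5: vr[C=2048/2501 D=1 G=2048/2501 H=1549824/657763] → run C
t=6: vr[C=3072/2501 D=1 G=2048/2501 H=1549824/657763] → run G
t=7: vr[C=3072/2501 D=1 G=3072/2501 H=1549824/657763] → run D
t=8: vr[C=3072/2501 D=2 G=3072/2501 H=1549824/657763] → run C
t=9: vr[D=2 G=3072/2501 H=1549824/657763] → run G
t=10: vr[D=2 G=4096/2501 H=1549824/657763] → run G
t=11: vr[D=2 G=5120/2501 H=1549824/657763] → run D
t=12: vr[D=3 G=5120/2501 H=1549824/657763] → run G
t=13: vr[D=3 G=6144/2501 H=1549824/657763] → run H
t=14: vr[D=3 G=6144/2501 H=2830336/657763] → run G
t=15: vr[D=3 H=2830336/657763] → run D
t=16: vr[D=4 H=2830336/657763] → run D
t=17: vr[D=5 H=2830336/657763] → run H
t=18: vr[D=5 H=4110848/657763] → run D
t=19: vr[D=6 H=4110848/657763] → run D
t=20: vr[H=4110848/657763] → run H
t=21: vr[H=5391360/657763] → run H
t=22: vr[H=6671872/657763] → run H
t=23: vr[H=7952384/657763] → run H
t=24: (idle)
t=25: (idle)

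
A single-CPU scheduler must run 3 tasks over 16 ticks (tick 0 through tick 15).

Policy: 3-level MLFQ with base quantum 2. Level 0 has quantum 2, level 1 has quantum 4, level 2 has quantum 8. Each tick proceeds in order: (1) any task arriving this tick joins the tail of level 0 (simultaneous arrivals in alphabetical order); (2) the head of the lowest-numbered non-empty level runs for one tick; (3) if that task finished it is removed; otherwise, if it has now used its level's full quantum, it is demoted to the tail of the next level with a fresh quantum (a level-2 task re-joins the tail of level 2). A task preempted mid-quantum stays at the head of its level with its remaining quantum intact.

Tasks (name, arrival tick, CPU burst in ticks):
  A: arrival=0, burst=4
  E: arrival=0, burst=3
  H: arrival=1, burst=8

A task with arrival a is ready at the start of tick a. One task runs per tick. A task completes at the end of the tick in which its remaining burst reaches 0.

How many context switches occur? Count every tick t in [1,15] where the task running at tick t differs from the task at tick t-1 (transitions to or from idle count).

context switches = 6

t=0: L0/L1/L2 = AE/-/- → run A
t=1: L0/L1/L2 = AEH/-/- → run A
t=2: L0/L1/L2 = EH/A/- → run E
t=3: L0/L1/L2 = EH/A/- → run E
t=4: L0/L1/L2 = H/AE/- → run H
t=5: L0/L1/L2 = H/AE/- → run H
t=6: L0/L1/L2 = -/AEH/- → run A
t=7: L0/L1/L2 = -/AEH/- → run A
t=8: L0/L1/L2 = -/EH/- → run E
t=9: L0/L1/L2 = -/H/- → run H
t=10: L0/L1/L2 = -/H/- → run H
t=11: L0/L1/L2 = -/H/- → run H
t=12: L0/L1/L2 = -/H/- → run H
t=13: L0/L1/L2 = -/-/H → run H
t=14: L0/L1/L2 = -/-/H → run H
t=15: (idle)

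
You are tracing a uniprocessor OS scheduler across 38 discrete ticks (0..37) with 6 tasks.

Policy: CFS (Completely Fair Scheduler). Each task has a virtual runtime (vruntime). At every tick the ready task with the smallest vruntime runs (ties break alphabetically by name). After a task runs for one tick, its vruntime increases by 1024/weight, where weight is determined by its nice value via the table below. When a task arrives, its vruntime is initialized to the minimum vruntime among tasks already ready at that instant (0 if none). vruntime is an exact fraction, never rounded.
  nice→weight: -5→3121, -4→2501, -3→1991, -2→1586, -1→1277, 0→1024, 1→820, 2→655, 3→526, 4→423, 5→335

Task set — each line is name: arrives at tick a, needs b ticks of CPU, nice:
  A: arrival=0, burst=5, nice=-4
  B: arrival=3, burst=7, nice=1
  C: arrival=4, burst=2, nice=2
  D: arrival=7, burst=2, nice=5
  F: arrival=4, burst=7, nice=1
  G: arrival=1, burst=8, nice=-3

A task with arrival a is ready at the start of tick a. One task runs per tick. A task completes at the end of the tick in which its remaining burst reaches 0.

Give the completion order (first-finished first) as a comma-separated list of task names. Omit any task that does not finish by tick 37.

t=0: vr[A=0] → run A
t=1: vr[A=1024/2501 G=1024/2501] → run A
t=2: vr[A=2048/2501 G=1024/2501] → run G
t=3: vr[A=2048/2501 B=2048/2501 G=4599808/4979491] → run A
t=4: vr[A=3072/2501 B=2048/2501 C=2048/2501 F=2048/2501 G=4599808/4979491] → run B
t=5: vr[A=3072/2501 B=25856/12505 C=2048/2501 F=2048/2501 G=4599808/4979491] → run C
t=6: vr[A=3072/2501 B=25856/12505 C=3902464/1638155 F=2048/2501 G=4599808/4979491] → run F
t=7: vr[A=3072/2501 B=25856/12505 C=3902464/1638155 D=4599808/4979491 F=25856/12505 G=4599808/4979491] → run D
t=8: vr[A=3072/2501 B=25856/12505 C=3902464/1638155 D=6639934464/1668129485 F=25856/12505 G=4599808/4979491] → run G
t=9: vr[A=3072/2501 B=25856/12505 C=3902464/1638155 D=6639934464/1668129485 F=25856/12505 G=7160832/4979491] → run A
t=10: vr[A=4096/2501 B=25856/12505 C=3902464/1638155 D=6639934464/1668129485 F=25856/12505 G=7160832/4979491] → run G
t=11: vr[A=4096/2501 B=25856/12505 C=3902464/1638155 D=6639934464/1668129485 F=25856/12505 G=9721856/4979491] → run A
t=12: vr[B=25856/12505 C=3902464/1638155 D=6639934464/1668129485 F=25856/12505 G=9721856/4979491] → run G
t=13: vr[B=25856/12505 C=3902464/1638155 D=6639934464/1668129485 F=25856/12505 G=12282880/4979491] → run B
t=14: vr[B=41472/12505 C=3902464/1638155 D=6639934464/1668129485 F=25856/12505 G=12282880/4979491] → run F
t=15: vr[B=41472/12505 C=3902464/1638155 D=6639934464/1668129485 F=41472/12505 G=12282880/4979491] → run C
t=16: vr[B=41472/12505 D=6639934464/1668129485 F=41472/12505 G=12282880/4979491] → run G
t=17: vr[B=41472/12505 D=6639934464/1668129485 F=41472/12505 G=14843904/4979491] → run G
t=18: vr[B=41472/12505 D=6639934464/1668129485 F=41472/12505 G=17404928/4979491] → run B
t=19: vr[B=57088/12505 D=6639934464/1668129485 F=41472/12505 G=17404928/4979491] → run F
t=20: vr[B=57088/12505 D=6639934464/1668129485 F=57088/12505 G=17404928/4979491] → run G
t=21: vr[B=57088/12505 D=6639934464/1668129485 F=57088/12505 G=19965952/4979491] → run D
t=22: vr[B=57088/12505 F=57088/12505 G=19965952/4979491] → run G
t=23: vr[B=57088/12505 F=57088/12505] → run B
t=24: vr[B=72704/12505 F=57088/12505] → run F
t=25: vr[B=72704/12505 F=72704/12505] → run B
t=26: vr[B=17664/2501 F=72704/12505] → run F
t=27: vr[B=17664/2501 F=17664/2501] → run B
t=28: vr[B=103936/12505 F=17664/2501] → run F
t=29: vr[B=103936/12505 F=103936/12505] → run B
t=30: vr[F=103936/12505] → run F
t=31: (idle)
t=32: (idle)
t=33: (idle)
t=34: (idle)
t=35: (idle)
t=36: (idle)
t=37: (idle)

completion order = A, C, D, G, B, F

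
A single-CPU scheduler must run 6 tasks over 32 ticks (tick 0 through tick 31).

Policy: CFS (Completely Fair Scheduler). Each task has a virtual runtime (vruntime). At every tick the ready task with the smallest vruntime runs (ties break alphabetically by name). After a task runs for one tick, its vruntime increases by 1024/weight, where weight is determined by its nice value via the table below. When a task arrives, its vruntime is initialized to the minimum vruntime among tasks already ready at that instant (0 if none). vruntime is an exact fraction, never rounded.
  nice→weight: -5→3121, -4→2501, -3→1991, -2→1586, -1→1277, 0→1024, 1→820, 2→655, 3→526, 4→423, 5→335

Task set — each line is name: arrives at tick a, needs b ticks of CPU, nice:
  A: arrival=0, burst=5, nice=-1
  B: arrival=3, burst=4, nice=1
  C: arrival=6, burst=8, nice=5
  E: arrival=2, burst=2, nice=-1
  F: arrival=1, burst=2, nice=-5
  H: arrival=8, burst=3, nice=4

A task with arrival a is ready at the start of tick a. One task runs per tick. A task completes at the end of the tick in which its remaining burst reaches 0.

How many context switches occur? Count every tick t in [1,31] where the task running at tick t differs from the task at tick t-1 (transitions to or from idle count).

context switches = 16

t=0: vr[A=0] → run A
t=1: vr[A=1024/1277 F=1024/1277] → run A
t=2: vr[A=2048/1277 E=1024/1277 F=1024/1277] → run E
t=3: vr[A=2048/1277 B=1024/1277 E=2048/1277 F=1024/1277] → run B
t=4: vr[A=2048/1277 B=536832/261785 E=2048/1277 F=1024/1277] → run F
t=5: vr[A=2048/1277 B=536832/261785 E=2048/1277 F=4503552/3985517] → run F
t=6: vr[A=2048/1277 B=536832/261785 C=2048/1277 E=2048/1277] → run A
t=7: vr[A=3072/1277 B=536832/261785 C=2048/1277 E=2048/1277] → run C
t=8: vr[A=3072/1277 B=536832/261785 C=1993728/427795 E=2048/1277 H=2048/1277] → run E
t=9: vr[A=3072/1277 B=536832/261785 C=1993728/427795 H=2048/1277] → run H
t=10: vr[A=3072/1277 B=536832/261785 C=1993728/427795 H=2173952/540171] → run B
t=11: vr[A=3072/1277 B=863744/261785 C=1993728/427795 H=2173952/540171] → run A
t=12: vr[A=4096/1277 B=863744/261785 C=1993728/427795 H=2173952/540171] → run A
t=13: vr[B=863744/261785 C=1993728/427795 H=2173952/540171] → run B
t=14: vr[B=1190656/261785 C=1993728/427795 H=2173952/540171] → run H
t=15: vr[B=1190656/261785 C=1993728/427795 H=3481600/540171] → run B
t=16: vr[C=1993728/427795 H=3481600/540171] → run C
t=17: vr[C=3301376/427795 H=3481600/540171] → run H
t=18: vr[C=3301376/427795] → run C
t=19: vr[C=4609024/427795] → run C
t=20: vr[C=5916672/427795] → run C
t=21: vr[C=1444864/85559] → run C
t=22: vr[C=8531968/427795] → run C
t=23: vr[C=9839616/427795] → run C
t=24: (idle)
t=25: (idle)
t=26: (idle)
t=27: (idle)
t=28: (idle)
t=29: (idle)
t=30: (idle)
t=31: (idle)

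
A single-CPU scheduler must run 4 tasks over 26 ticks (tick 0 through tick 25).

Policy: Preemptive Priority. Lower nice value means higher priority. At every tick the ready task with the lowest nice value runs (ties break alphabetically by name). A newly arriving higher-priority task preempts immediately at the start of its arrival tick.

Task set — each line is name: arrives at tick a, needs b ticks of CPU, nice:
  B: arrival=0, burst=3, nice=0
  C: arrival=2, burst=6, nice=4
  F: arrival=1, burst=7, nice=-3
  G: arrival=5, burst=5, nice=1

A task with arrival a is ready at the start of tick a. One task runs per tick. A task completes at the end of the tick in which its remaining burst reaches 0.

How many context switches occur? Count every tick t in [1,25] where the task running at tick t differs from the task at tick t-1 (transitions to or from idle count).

t=0: ready={B} → run B
t=1: ready={B,F} → run F
t=2: ready={B,C,F} → run F
t=3: ready={B,C,F} → run F
t=4: ready={B,C,F} → run F
t=5: ready={B,C,F,G} → run F
t=6: ready={B,C,F,G} → run F
t=7: ready={B,C,F,G} → run F
t=8: ready={B,C,G} → run B
t=9: ready={B,C,G} → run B
t=10: ready={C,G} → run G
t=11: ready={C,G} → run G
t=12: ready={C,G} → run G
t=13: ready={C,G} → run G
t=14: ready={C,G} → run G
t=15: ready={C} → run C
t=16: ready={C} → run C
t=17: ready={C} → run C
t=18: ready={C} → run C
t=19: ready={C} → run C
t=20: ready={C} → run C
t=21: (idle)
t=22: (idle)
t=23: (idle)
t=24: (idle)
t=25: (idle)

context switches = 5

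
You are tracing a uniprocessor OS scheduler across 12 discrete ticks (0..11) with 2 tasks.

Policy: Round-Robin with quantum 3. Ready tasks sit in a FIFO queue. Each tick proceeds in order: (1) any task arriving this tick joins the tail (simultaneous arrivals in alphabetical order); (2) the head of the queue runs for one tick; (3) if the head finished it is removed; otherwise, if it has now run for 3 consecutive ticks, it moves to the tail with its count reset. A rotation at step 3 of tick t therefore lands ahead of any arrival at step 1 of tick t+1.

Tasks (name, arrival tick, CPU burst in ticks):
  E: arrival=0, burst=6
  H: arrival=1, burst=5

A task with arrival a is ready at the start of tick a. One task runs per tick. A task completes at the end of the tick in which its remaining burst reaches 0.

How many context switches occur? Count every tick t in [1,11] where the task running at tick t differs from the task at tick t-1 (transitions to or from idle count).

t=0: queue=[E] q_used=0 → run E
t=1: queue=[E,H] q_used=1 → run E
t=2: queue=[E,H] q_used=2 → run E
t=3: queue=[H,E] q_used=0 → run H
t=4: queue=[H,E] q_used=1 → run H
t=5: queue=[H,E] q_used=2 → run H
t=6: queue=[E,H] q_used=0 → run E
t=7: queue=[E,H] q_used=1 → run E
t=8: queue=[E,H] q_used=2 → run E
t=9: queue=[H] q_used=0 → run H
t=10: queue=[H] q_used=1 → run H
t=11: (idle)

context switches = 4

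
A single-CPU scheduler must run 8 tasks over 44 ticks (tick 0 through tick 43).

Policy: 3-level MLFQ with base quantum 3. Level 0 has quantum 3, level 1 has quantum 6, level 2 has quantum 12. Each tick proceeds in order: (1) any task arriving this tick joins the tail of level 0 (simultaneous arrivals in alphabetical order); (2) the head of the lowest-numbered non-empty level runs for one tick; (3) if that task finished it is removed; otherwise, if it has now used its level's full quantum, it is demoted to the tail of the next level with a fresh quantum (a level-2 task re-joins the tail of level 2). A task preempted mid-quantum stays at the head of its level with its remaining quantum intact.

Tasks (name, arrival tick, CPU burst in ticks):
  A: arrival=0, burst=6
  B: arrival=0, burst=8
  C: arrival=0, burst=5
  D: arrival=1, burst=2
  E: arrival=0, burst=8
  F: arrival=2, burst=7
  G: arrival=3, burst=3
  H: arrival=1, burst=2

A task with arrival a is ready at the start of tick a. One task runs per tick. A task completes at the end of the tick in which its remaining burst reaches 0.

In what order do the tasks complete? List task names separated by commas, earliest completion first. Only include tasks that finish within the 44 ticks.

completion order = D, H, G, A, B, C, E, F

t=0: L0/L1/L2 = ABCE/-/- → run A
t=1: L0/L1/L2 = ABCEDH/-/- → run A
t=2: L0/L1/L2 = ABCEDHF/-/- → run A
t=3: L0/L1/L2 = BCEDHFG/A/- → run B
t=4: L0/L1/L2 = BCEDHFG/A/- → run B
t=5: L0/L1/L2 = BCEDHFG/A/- → run B
t=6: L0/L1/L2 = CEDHFG/AB/- → run C
t=7: L0/L1/L2 = CEDHFG/AB/- → run C
t=8: L0/L1/L2 = CEDHFG/AB/- → run C
t=9: L0/L1/L2 = EDHFG/ABC/- → run E
t=10: L0/L1/L2 = EDHFG/ABC/- → run E
t=11: L0/L1/L2 = EDHFG/ABC/- → run E
t=12: L0/L1/L2 = DHFG/ABCE/- → run D
t=13: L0/L1/L2 = DHFG/ABCE/- → run D
t=14: L0/L1/L2 = HFG/ABCE/- → run H
t=15: L0/L1/L2 = HFG/ABCE/- → run H
t=16: L0/L1/L2 = FG/ABCE/- → run F
t=17: L0/L1/L2 = FG/ABCE/- → run F
t=18: L0/L1/L2 = FG/ABCE/- → run F
t=19: L0/L1/L2 = G/ABCEF/- → run G
t=20: L0/L1/L2 = G/ABCEF/- → run G
t=21: L0/L1/L2 = G/ABCEF/- → run G
t=22: L0/L1/L2 = -/ABCEF/- → run A
t=23: L0/L1/L2 = -/ABCEF/- → run A
t=24: L0/L1/L2 = -/ABCEF/- → run A
t=25: L0/L1/L2 = -/BCEF/- → run B
t=26: L0/L1/L2 = -/BCEF/- → run B
t=27: L0/L1/L2 = -/BCEF/- → run B
t=28: L0/L1/L2 = -/BCEF/- → run B
t=29: L0/L1/L2 = -/BCEF/- → run B
t=30: L0/L1/L2 = -/CEF/- → run C
t=31: L0/L1/L2 = -/CEF/- → run C
t=32: L0/L1/L2 = -/EF/- → run E
t=33: L0/L1/L2 = -/EF/- → run E
t=34: L0/L1/L2 = -/EF/- → run E
t=35: L0/L1/L2 = -/EF/- → run E
t=36: L0/L1/L2 = -/EF/- → run E
t=37: L0/L1/L2 = -/F/- → run F
t=38: L0/L1/L2 = -/F/- → run F
t=39: L0/L1/L2 = -/F/- → run F
t=40: L0/L1/L2 = -/F/- → run F
t=41: (idle)
t=42: (idle)
t=43: (idle)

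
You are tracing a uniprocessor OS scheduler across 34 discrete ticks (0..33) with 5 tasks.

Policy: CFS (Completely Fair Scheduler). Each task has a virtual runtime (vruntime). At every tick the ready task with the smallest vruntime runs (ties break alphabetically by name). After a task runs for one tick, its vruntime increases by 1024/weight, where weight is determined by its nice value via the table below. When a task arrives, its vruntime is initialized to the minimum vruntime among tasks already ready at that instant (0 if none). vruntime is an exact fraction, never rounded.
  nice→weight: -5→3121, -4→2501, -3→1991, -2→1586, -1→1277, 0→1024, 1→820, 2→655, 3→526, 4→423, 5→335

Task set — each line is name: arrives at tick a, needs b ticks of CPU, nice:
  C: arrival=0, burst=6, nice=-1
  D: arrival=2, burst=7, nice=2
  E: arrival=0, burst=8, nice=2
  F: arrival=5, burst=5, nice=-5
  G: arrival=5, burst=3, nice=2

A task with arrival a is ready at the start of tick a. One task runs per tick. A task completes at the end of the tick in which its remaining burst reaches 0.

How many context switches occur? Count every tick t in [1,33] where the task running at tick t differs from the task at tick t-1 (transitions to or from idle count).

t=0: vr[C=0 E=0] → run C
t=1: vr[C=1024/1277 E=0] → run E
t=2: vr[C=1024/1277 D=1024/1277 E=1024/655] → run C
t=3: vr[C=2048/1277 D=1024/1277 E=1024/655] → run D
t=4: vr[C=2048/1277 D=1978368/836435 E=1024/655] → run E
t=5: vr[C=2048/1277 D=1978368/836435 E=2048/655 F=2048/1277 G=2048/1277] → run C
t=6: vr[C=3072/1277 D=1978368/836435 E=2048/655 F=2048/1277 G=2048/1277] → run F
t=7: vr[C=3072/1277 D=1978368/836435 E=2048/655 F=7699456/3985517 G=2048/1277] → run G
t=8: vr[C=3072/1277 D=1978368/836435 E=2048/655 F=7699456/3985517 G=2649088/836435] → run F
t=9: vr[C=3072/1277 D=1978368/836435 E=2048/655 F=9007104/3985517 G=2649088/836435] → run F
t=10: vr[C=3072/1277 D=1978368/836435 E=2048/655 F=10314752/3985517 G=2649088/836435] → run D
t=11: vr[C=3072/1277 D=3286016/836435 E=2048/655 F=10314752/3985517 G=2649088/836435] → run C
t=12: vr[C=4096/1277 D=3286016/836435 E=2048/655 F=10314752/3985517 G=2649088/836435] → run F
t=13: vr[C=4096/1277 D=3286016/836435 E=2048/655 F=11622400/3985517 G=2649088/836435] → run F
t=14: vr[C=4096/1277 D=3286016/836435 E=2048/655 G=2649088/836435] → run E
t=15: vr[C=4096/1277 D=3286016/836435 E=3072/655 G=2649088/836435] → run G
t=16: vr[C=4096/1277 D=3286016/836435 E=3072/655 G=3956736/836435] → run C
t=17: vr[C=5120/1277 D=3286016/836435 E=3072/655 G=3956736/836435] → run D
t=18: vr[C=5120/1277 D=4593664/836435 E=3072/655 G=3956736/836435] → run C
t=19: vr[D=4593664/836435 E=3072/655 G=3956736/836435] → run E
t=20: vr[D=4593664/836435 E=4096/655 G=3956736/836435] → run G
t=21: vr[D=4593664/836435 E=4096/655] → run D
t=22: vr[D=5901312/836435 E=4096/655] → run E
t=23: vr[D=5901312/836435 E=1024/131] → run D
t=24: vr[D=1441792/167287 E=1024/131] → run E
t=25: vr[D=1441792/167287 E=6144/655] → run D
t=26: vr[D=8516608/836435 E=6144/655] → run E
t=27: vr[D=8516608/836435 E=7168/655] → run D
t=28: vr[E=7168/655] → run E
t=29: (idle)
t=30: (idle)
t=31: (idle)
t=32: (idle)
t=33: (idle)

context switches = 27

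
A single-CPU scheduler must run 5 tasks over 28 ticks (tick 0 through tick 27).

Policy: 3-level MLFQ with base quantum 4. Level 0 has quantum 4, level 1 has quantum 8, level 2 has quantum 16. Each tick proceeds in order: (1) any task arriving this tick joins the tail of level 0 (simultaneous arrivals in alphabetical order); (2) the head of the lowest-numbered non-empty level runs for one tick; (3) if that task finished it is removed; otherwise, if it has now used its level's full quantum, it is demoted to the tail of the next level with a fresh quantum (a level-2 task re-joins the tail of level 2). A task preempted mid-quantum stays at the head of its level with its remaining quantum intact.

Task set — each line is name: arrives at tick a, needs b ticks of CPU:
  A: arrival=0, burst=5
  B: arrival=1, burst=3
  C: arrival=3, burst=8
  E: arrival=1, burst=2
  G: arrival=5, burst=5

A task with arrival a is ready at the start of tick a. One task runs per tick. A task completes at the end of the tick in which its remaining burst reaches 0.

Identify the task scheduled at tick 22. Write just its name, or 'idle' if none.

running at tick 22 = G

t=0: L0/L1/L2 = A/-/- → run A
t=1: L0/L1/L2 = ABE/-/- → run A
t=2: L0/L1/L2 = ABE/-/- → run A
t=3: L0/L1/L2 = ABEC/-/- → run A
t=4: L0/L1/L2 = BEC/A/- → run B
t=5: L0/L1/L2 = BECG/A/- → run B
t=6: L0/L1/L2 = BECG/A/- → run B
t=7: L0/L1/L2 = ECG/A/- → run E
t=8: L0/L1/L2 = ECG/A/- → run E
t=9: L0/L1/L2 = CG/A/- → run C
t=10: L0/L1/L2 = CG/A/- → run C
t=11: L0/L1/L2 = CG/A/- → run C
t=12: L0/L1/L2 = CG/A/- → run C
t=13: L0/L1/L2 = G/AC/- → run G
t=14: L0/L1/L2 = G/AC/- → run G
t=15: L0/L1/L2 = G/AC/- → run G
t=16: L0/L1/L2 = G/AC/- → run G
t=17: L0/L1/L2 = -/ACG/- → run A
t=18: L0/L1/L2 = -/CG/- → run C
t=19: L0/L1/L2 = -/CG/- → run C
t=20: L0/L1/L2 = -/CG/- → run C
t=21: L0/L1/L2 = -/CG/- → run C
t=22: L0/L1/L2 = -/G/- → run G
t=23: (idle)
t=24: (idle)
t=25: (idle)
t=26: (idle)
t=27: (idle)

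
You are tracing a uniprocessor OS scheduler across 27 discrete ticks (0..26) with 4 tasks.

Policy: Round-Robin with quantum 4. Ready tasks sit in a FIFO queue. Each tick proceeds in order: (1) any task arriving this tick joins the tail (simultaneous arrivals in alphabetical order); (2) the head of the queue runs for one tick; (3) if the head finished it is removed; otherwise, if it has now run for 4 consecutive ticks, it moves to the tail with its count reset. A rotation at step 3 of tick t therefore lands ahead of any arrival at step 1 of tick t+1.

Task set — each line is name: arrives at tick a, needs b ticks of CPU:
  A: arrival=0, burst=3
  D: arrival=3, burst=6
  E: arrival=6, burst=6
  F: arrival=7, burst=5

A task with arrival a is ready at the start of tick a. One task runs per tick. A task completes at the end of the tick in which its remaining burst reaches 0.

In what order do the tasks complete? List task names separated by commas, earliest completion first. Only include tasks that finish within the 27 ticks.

completion order = A, D, E, F

t=0: queue=[A] q_used=0 → run A
t=1: queue=[A] q_used=1 → run A
t=2: queue=[A] q_used=2 → run A
t=3: queue=[D] q_used=0 → run D
t=4: queue=[D] q_used=1 → run D
t=5: queue=[D] q_used=2 → run D
t=6: queue=[D,E] q_used=3 → run D
t=7: queue=[E,D,F] q_used=0 → run E
t=8: queue=[E,D,F] q_used=1 → run E
t=9: queue=[E,D,F] q_used=2 → run E
t=10: queue=[E,D,F] q_used=3 → run E
t=11: queue=[D,F,E] q_used=0 → run D
t=12: queue=[D,F,E] q_used=1 → run D
t=13: queue=[F,E] q_used=0 → run F
t=14: queue=[F,E] q_used=1 → run F
t=15: queue=[F,E] q_used=2 → run F
t=16: queue=[F,E] q_used=3 → run F
t=17: queue=[E,F] q_used=0 → run E
t=18: queue=[E,F] q_used=1 → run E
t=19: queue=[F] q_used=0 → run F
t=20: (idle)
t=21: (idle)
t=22: (idle)
t=23: (idle)
t=24: (idle)
t=25: (idle)
t=26: (idle)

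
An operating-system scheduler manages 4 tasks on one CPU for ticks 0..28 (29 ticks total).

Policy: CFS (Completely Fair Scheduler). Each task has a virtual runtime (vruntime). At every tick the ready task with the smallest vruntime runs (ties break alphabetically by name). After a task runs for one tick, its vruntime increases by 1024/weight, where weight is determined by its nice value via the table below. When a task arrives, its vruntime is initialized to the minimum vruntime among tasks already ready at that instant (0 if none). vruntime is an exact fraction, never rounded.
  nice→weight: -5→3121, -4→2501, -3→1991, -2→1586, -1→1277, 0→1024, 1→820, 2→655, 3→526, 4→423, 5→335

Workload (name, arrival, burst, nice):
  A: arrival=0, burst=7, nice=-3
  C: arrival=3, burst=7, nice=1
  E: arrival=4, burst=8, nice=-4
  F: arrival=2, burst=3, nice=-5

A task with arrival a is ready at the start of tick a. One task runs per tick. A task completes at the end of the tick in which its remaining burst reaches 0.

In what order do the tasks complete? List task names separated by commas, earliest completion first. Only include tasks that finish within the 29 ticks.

t=0: vr[A=0] → run A
t=1: vr[A=1024/1991] → run A
t=2: vr[A=2048/1991 F=2048/1991] → run A
t=3: vr[A=3072/1991 C=2048/1991 F=2048/1991] → run C
t=4: vr[A=3072/1991 C=929536/408155 E=2048/1991 F=2048/1991] → run E
t=5: vr[A=3072/1991 C=929536/408155 E=7160832/4979491 F=2048/1991] → run F
t=6: vr[A=3072/1991 C=929536/408155 E=7160832/4979491 F=8430592/6213911] → run F
t=7: vr[A=3072/1991 C=929536/408155 E=7160832/4979491 F=10469376/6213911] → run E
t=8: vr[A=3072/1991 C=929536/408155 E=9199616/4979491 F=10469376/6213911] → run A
t=9: vr[A=4096/1991 C=929536/408155 E=9199616/4979491 F=10469376/6213911] → run F
t=10: vr[A=4096/1991 C=929536/408155 E=9199616/4979491] → run E
t=11: vr[A=4096/1991 C=929536/408155 E=11238400/4979491] → run A
t=12: vr[A=5120/1991 C=929536/408155 E=11238400/4979491] → run E
t=13: vr[A=5120/1991 C=929536/408155 E=13277184/4979491] → run C
t=14: vr[A=5120/1991 C=1439232/408155 E=13277184/4979491] → run A
t=15: vr[A=6144/1991 C=1439232/408155 E=13277184/4979491] → run E
t=16: vr[A=6144/1991 C=1439232/408155 E=15315968/4979491] → run E
t=17: vr[A=6144/1991 C=1439232/408155 E=17354752/4979491] → run A
t=18: vr[C=1439232/408155 E=17354752/4979491] → run E
t=19: vr[C=1439232/408155 E=19393536/4979491] → run C
t=20: vr[C=1948928/408155 E=19393536/4979491] → run E
t=21: vr[C=1948928/408155] → run C
t=22: vr[C=2458624/408155] → run C
t=23: vr[C=593664/81631] → run C
t=24: vr[C=3478016/408155] → run C
t=25: (idle)
t=26: (idle)
t=27: (idle)
t=28: (idle)

completion order = F, A, E, C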